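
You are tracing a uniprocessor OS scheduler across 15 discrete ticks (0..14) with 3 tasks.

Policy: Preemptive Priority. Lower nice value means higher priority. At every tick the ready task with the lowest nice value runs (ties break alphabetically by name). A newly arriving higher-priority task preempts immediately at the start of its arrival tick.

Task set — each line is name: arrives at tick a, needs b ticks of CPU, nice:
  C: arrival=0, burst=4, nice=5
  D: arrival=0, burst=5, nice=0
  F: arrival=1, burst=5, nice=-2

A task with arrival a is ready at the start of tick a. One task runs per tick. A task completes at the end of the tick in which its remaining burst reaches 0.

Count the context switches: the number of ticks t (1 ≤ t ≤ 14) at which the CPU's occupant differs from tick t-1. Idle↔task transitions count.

context switches = 4

t=0: ready={C,D} → run D
t=1: ready={C,D,F} → run F
t=2: ready={C,D,F} → run F
t=3: ready={C,D,F} → run F
t=4: ready={C,D,F} → run F
t=5: ready={C,D,F} → run F
t=6: ready={C,D} → run D
t=7: ready={C,D} → run D
t=8: ready={C,D} → run D
t=9: ready={C,D} → run D
t=10: ready={C} → run C
t=11: ready={C} → run C
t=12: ready={C} → run C
t=13: ready={C} → run C
t=14: (idle)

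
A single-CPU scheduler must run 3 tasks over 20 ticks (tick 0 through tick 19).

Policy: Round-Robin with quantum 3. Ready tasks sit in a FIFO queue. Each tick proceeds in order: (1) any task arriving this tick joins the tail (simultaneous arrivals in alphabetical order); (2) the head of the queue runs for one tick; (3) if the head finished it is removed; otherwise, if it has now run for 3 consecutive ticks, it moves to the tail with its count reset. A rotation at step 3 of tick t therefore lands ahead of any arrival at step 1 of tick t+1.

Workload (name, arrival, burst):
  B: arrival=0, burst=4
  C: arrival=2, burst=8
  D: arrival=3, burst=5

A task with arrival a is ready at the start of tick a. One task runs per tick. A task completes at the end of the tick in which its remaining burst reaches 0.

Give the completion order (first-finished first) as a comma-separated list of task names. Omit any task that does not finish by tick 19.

completion order = B, D, C

t=0: queue=[B] q_used=0 → run B
t=1: queue=[B] q_used=1 → run B
t=2: queue=[B,C] q_used=2 → run B
t=3: queue=[C,B,D] q_used=0 → run C
t=4: queue=[C,B,D] q_used=1 → run C
t=5: queue=[C,B,D] q_used=2 → run C
t=6: queue=[B,D,C] q_used=0 → run B
t=7: queue=[D,C] q_used=0 → run D
t=8: queue=[D,C] q_used=1 → run D
t=9: queue=[D,C] q_used=2 → run D
t=10: queue=[C,D] q_used=0 → run C
t=11: queue=[C,D] q_used=1 → run C
t=12: queue=[C,D] q_used=2 → run C
t=13: queue=[D,C] q_used=0 → run D
t=14: queue=[D,C] q_used=1 → run D
t=15: queue=[C] q_used=0 → run C
t=16: queue=[C] q_used=1 → run C
t=17: (idle)
t=18: (idle)
t=19: (idle)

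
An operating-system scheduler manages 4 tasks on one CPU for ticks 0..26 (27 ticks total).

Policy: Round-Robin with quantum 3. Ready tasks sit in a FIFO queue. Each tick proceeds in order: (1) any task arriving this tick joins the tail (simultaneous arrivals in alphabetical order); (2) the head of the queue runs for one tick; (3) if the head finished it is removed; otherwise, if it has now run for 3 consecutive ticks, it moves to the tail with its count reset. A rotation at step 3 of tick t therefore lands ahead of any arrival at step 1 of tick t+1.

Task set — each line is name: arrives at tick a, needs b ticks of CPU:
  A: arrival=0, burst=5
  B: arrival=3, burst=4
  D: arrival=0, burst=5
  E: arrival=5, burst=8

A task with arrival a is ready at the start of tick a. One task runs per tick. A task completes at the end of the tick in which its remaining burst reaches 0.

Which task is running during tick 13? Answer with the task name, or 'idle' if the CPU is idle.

running at tick 13 = E

t=0: queue=[A,D] q_used=0 → run A
t=1: queue=[A,D] q_used=1 → run A
t=2: queue=[A,D] q_used=2 → run A
t=3: queue=[D,A,B] q_used=0 → run D
t=4: queue=[D,A,B] q_used=1 → run D
t=5: queue=[D,A,B,E] q_used=2 → run D
t=6: queue=[A,B,E,D] q_used=0 → run A
t=7: queue=[A,B,E,D] q_used=1 → run A
t=8: queue=[B,E,D] q_used=0 → run B
t=9: queue=[B,E,D] q_used=1 → run B
t=10: queue=[B,E,D] q_used=2 → run B
t=11: queue=[E,D,B] q_used=0 → run E
t=12: queue=[E,D,B] q_used=1 → run E
t=13: queue=[E,D,B] q_used=2 → run E
t=14: queue=[D,B,E] q_used=0 → run D
t=15: queue=[D,B,E] q_used=1 → run D
t=16: queue=[B,E] q_used=0 → run B
t=17: queue=[E] q_used=0 → run E
t=18: queue=[E] q_used=1 → run E
t=19: queue=[E] q_used=2 → run E
t=20: queue=[E] q_used=0 → run E
t=21: queue=[E] q_used=1 → run E
t=22: (idle)
t=23: (idle)
t=24: (idle)
t=25: (idle)
t=26: (idle)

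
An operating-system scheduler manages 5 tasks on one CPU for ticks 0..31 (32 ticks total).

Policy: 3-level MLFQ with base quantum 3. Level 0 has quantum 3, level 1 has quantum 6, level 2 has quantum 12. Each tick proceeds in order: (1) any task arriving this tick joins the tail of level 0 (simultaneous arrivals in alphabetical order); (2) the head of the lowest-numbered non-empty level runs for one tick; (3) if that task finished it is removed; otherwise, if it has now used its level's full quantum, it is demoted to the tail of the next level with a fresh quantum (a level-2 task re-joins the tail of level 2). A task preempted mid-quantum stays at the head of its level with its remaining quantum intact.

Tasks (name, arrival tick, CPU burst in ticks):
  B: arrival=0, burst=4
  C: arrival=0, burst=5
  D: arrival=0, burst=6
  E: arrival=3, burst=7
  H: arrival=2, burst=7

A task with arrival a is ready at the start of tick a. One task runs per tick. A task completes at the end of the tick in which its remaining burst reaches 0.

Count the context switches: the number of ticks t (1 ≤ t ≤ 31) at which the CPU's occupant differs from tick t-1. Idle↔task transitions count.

context switches = 10

t=0: L0/L1/L2 = BCD/-/- → run B
t=1: L0/L1/L2 = BCD/-/- → run B
t=2: L0/L1/L2 = BCDH/-/- → run B
t=3: L0/L1/L2 = CDHE/B/- → run C
t=4: L0/L1/L2 = CDHE/B/- → run C
t=5: L0/L1/L2 = CDHE/B/- → run C
t=6: L0/L1/L2 = DHE/BC/- → run D
t=7: L0/L1/L2 = DHE/BC/- → run D
t=8: L0/L1/L2 = DHE/BC/- → run D
t=9: L0/L1/L2 = HE/BCD/- → run H
t=10: L0/L1/L2 = HE/BCD/- → run H
t=11: L0/L1/L2 = HE/BCD/- → run H
t=12: L0/L1/L2 = E/BCDH/- → run E
t=13: L0/L1/L2 = E/BCDH/- → run E
t=14: L0/L1/L2 = E/BCDH/- → run E
t=15: L0/L1/L2 = -/BCDHE/- → run B
t=16: L0/L1/L2 = -/CDHE/- → run C
t=17: L0/L1/L2 = -/CDHE/- → run C
t=18: L0/L1/L2 = -/DHE/- → run D
t=19: L0/L1/L2 = -/DHE/- → run D
t=20: L0/L1/L2 = -/DHE/- → run D
t=21: L0/L1/L2 = -/HE/- → run H
t=22: L0/L1/L2 = -/HE/- → run H
t=23: L0/L1/L2 = -/HE/- → run H
t=24: L0/L1/L2 = -/HE/- → run H
t=25: L0/L1/L2 = -/E/- → run E
t=26: L0/L1/L2 = -/E/- → run E
t=27: L0/L1/L2 = -/E/- → run E
t=28: L0/L1/L2 = -/E/- → run E
t=29: (idle)
t=30: (idle)
t=31: (idle)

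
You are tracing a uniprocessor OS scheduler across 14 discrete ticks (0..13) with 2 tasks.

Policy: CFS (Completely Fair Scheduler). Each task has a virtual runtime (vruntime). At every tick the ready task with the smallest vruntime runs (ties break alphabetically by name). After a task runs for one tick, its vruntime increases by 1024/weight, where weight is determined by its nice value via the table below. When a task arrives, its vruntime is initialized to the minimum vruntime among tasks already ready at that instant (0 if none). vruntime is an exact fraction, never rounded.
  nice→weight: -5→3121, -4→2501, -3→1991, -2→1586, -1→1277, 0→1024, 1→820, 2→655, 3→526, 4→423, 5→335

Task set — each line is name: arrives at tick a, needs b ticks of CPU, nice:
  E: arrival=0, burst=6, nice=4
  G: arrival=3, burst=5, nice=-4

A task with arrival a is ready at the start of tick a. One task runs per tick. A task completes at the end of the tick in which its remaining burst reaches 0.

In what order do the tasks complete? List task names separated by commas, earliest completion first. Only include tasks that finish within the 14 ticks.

completion order = G, E

t=0: vr[E=0] → run E
t=1: vr[E=1024/423] → run E
t=2: vr[E=2048/423] → run E
t=3: vr[E=1024/141 G=1024/141] → run E
t=4: vr[E=4096/423 G=1024/141] → run G
t=5: vr[E=4096/423 G=2705408/352641] → run G
t=6: vr[E=4096/423 G=2849792/352641] → run G
t=7: vr[E=4096/423 G=2994176/352641] → run G
t=8: vr[E=4096/423 G=3138560/352641] → run G
t=9: vr[E=4096/423] → run E
t=10: vr[E=5120/423] → run E
t=11: (idle)
t=12: (idle)
t=13: (idle)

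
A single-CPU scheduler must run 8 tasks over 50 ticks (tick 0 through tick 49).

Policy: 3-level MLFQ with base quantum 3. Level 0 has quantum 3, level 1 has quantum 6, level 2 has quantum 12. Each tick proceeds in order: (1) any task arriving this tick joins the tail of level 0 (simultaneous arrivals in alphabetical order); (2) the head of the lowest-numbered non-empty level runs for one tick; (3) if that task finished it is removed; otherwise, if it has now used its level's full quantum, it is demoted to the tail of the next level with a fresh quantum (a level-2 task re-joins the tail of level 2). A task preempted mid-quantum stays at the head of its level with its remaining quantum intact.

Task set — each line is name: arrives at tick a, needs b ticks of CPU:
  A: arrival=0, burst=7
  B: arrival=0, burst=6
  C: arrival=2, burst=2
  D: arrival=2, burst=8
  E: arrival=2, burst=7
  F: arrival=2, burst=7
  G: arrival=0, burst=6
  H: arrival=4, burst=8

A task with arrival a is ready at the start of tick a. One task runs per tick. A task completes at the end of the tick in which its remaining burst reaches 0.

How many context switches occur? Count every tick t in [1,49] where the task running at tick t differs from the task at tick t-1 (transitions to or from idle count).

t=0: L0/L1/L2 = ABG/-/- → run A
t=1: L0/L1/L2 = ABG/-/- → run A
t=2: L0/L1/L2 = ABGCDEF/-/- → run A
t=3: L0/L1/L2 = BGCDEF/A/- → run B
t=4: L0/L1/L2 = BGCDEFH/A/- → run B
t=5: L0/L1/L2 = BGCDEFH/A/- → run B
t=6: L0/L1/L2 = GCDEFH/AB/- → run G
t=7: L0/L1/L2 = GCDEFH/AB/- → run G
t=8: L0/L1/L2 = GCDEFH/AB/- → run G
t=9: L0/L1/L2 = CDEFH/ABG/- → run C
t=10: L0/L1/L2 = CDEFH/ABG/- → run C
t=11: L0/L1/L2 = DEFH/ABG/- → run D
t=12: L0/L1/L2 = DEFH/ABG/- → run D
t=13: L0/L1/L2 = DEFH/ABG/- → run D
t=14: L0/L1/L2 = EFH/ABGD/- → run E
t=15: L0/L1/L2 = EFH/ABGD/- → run E
t=16: L0/L1/L2 = EFH/ABGD/- → run E
t=17: L0/L1/L2 = FH/ABGDE/- → run F
t=18: L0/L1/L2 = FH/ABGDE/- → run F
t=19: L0/L1/L2 = FH/ABGDE/- → run F
t=20: L0/L1/L2 = H/ABGDEF/- → run H
t=21: L0/L1/L2 = H/ABGDEF/- → run H
t=22: L0/L1/L2 = H/ABGDEF/- → run H
t=23: L0/L1/L2 = -/ABGDEFH/- → run A
t=24: L0/L1/L2 = -/ABGDEFH/- → run A
t=25: L0/L1/L2 = -/ABGDEFH/- → run A
t=26: L0/L1/L2 = -/ABGDEFH/- → run A
t=27: L0/L1/L2 = -/BGDEFH/- → run B
t=28: L0/L1/L2 = -/BGDEFH/- → run B
t=29: L0/L1/L2 = -/BGDEFH/- → run B
t=30: L0/L1/L2 = -/GDEFH/- → run G
t=31: L0/L1/L2 = -/GDEFH/- → run G
t=32: L0/L1/L2 = -/GDEFH/- → run G
t=33: L0/L1/L2 = -/DEFH/- → run D
t=34: L0/L1/L2 = -/DEFH/- → run D
t=35: L0/L1/L2 = -/DEFH/- → run D
t=36: L0/L1/L2 = -/DEFH/- → run D
t=37: L0/L1/L2 = -/DEFH/- → run D
t=38: L0/L1/L2 = -/EFH/- → run E
t=39: L0/L1/L2 = -/EFH/- → run E
t=40: L0/L1/L2 = -/EFH/- → run E
t=41: L0/L1/L2 = -/EFH/- → run E
t=42: L0/L1/L2 = -/FH/- → run F
t=43: L0/L1/L2 = -/FH/- → run F
t=44: L0/L1/L2 = -/FH/- → run F
t=45: L0/L1/L2 = -/FH/- → run F
t=46: L0/L1/L2 = -/H/- → run H
t=47: L0/L1/L2 = -/H/- → run H
t=48: L0/L1/L2 = -/H/- → run H
t=49: L0/L1/L2 = -/H/- → run H

context switches = 14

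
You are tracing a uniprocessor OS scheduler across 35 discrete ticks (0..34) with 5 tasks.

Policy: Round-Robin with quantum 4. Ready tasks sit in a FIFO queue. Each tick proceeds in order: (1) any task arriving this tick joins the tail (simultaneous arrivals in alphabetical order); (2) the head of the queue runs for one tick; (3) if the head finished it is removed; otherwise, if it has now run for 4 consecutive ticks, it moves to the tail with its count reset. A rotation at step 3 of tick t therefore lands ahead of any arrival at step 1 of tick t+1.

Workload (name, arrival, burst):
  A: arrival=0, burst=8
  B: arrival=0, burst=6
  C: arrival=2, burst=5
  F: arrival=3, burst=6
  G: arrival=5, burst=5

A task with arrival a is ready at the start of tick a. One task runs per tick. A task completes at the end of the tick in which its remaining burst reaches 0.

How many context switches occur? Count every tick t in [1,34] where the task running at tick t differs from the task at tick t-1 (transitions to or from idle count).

t=0: queue=[A,B] q_used=0 → run A
t=1: queue=[A,B] q_used=1 → run A
t=2: queue=[A,B,C] q_used=2 → run A
t=3: queue=[A,B,C,F] q_used=3 → run A
t=4: queue=[B,C,F,A] q_used=0 → run B
t=5: queue=[B,C,F,A,G] q_used=1 → run B
t=6: queue=[B,C,F,A,G] q_used=2 → run B
t=7: queue=[B,C,F,A,G] q_used=3 → run B
t=8: queue=[C,F,A,G,B] q_used=0 → run C
t=9: queue=[C,F,A,G,B] q_used=1 → run C
t=10: queue=[C,F,A,G,B] q_used=2 → run C
t=11: queue=[C,F,A,G,B] q_used=3 → run C
t=12: queue=[F,A,G,B,C] q_used=0 → run F
t=13: queue=[F,A,G,B,C] q_used=1 → run F
t=14: queue=[F,A,G,B,C] q_used=2 → run F
t=15: queue=[F,A,G,B,C] q_used=3 → run F
t=16: queue=[A,G,B,C,F] q_used=0 → run A
t=17: queue=[A,G,B,C,F] q_used=1 → run A
t=18: queue=[A,G,B,C,F] q_used=2 → run A
t=19: queue=[A,G,B,C,F] q_used=3 → run A
t=20: queue=[G,B,C,F] q_used=0 → run G
t=21: queue=[G,B,C,F] q_used=1 → run G
t=22: queue=[G,B,C,F] q_used=2 → run G
t=23: queue=[G,B,C,F] q_used=3 → run G
t=24: queue=[B,C,F,G] q_used=0 → run B
t=25: queue=[B,C,F,G] q_used=1 → run B
t=26: queue=[C,F,G] q_used=0 → run C
t=27: queue=[F,G] q_used=0 → run F
t=28: queue=[F,G] q_used=1 → run F
t=29: queue=[G] q_used=0 → run G
t=30: (idle)
t=31: (idle)
t=32: (idle)
t=33: (idle)
t=34: (idle)

context switches = 10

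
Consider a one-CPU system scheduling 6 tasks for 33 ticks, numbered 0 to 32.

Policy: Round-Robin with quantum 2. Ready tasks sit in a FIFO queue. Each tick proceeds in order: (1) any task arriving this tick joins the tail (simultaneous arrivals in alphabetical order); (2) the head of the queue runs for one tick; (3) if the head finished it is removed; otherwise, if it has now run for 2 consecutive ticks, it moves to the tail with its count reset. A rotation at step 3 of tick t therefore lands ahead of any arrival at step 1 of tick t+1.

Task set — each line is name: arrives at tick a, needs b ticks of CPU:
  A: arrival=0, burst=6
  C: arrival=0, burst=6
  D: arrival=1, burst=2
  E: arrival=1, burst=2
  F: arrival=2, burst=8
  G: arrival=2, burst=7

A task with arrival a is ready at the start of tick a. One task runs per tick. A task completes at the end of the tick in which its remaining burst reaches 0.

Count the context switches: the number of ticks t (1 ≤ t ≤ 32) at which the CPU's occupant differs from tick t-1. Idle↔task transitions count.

t=0: queue=[A,C] q_used=0 → run A
t=1: queue=[A,C,D,E] q_used=1 → run A
t=2: queue=[C,D,E,A,F,G] q_used=0 → run C
t=3: queue=[C,D,E,A,F,G] q_used=1 → run C
t=4: queue=[D,E,A,F,G,C] q_used=0 → run D
t=5: queue=[D,E,A,F,G,C] q_used=1 → run D
t=6: queue=[E,A,F,G,C] q_used=0 → run E
t=7: queue=[E,A,F,G,C] q_used=1 → run E
t=8: queue=[A,F,G,C] q_used=0 → run A
t=9: queue=[A,F,G,C] q_used=1 → run A
t=10: queue=[F,G,C,A] q_used=0 → run F
t=11: queue=[F,G,C,A] q_used=1 → run F
t=12: queue=[G,C,A,F] q_used=0 → run G
t=13: queue=[G,C,A,F] q_used=1 → run G
t=14: queue=[C,A,F,G] q_used=0 → run C
t=15: queue=[C,A,F,G] q_used=1 → run C
t=16: queue=[A,F,G,C] q_used=0 → run A
t=17: queue=[A,F,G,C] q_used=1 → run A
t=18: queue=[F,G,C] q_used=0 → run F
t=19: queue=[F,G,C] q_used=1 → run F
t=20: queue=[G,C,F] q_used=0 → run G
t=21: queue=[G,C,F] q_used=1 → run G
t=22: queue=[C,F,G] q_used=0 → run C
t=23: queue=[C,F,G] q_used=1 → run C
t=24: queue=[F,G] q_used=0 → run F
t=25: queue=[F,G] q_used=1 → run F
t=26: queue=[G,F] q_used=0 → run G
t=27: queue=[G,F] q_used=1 → run G
t=28: queue=[F,G] q_used=0 → run F
t=29: queue=[F,G] q_used=1 → run F
t=30: queue=[G] q_used=0 → run G
t=31: (idle)
t=32: (idle)

context switches = 16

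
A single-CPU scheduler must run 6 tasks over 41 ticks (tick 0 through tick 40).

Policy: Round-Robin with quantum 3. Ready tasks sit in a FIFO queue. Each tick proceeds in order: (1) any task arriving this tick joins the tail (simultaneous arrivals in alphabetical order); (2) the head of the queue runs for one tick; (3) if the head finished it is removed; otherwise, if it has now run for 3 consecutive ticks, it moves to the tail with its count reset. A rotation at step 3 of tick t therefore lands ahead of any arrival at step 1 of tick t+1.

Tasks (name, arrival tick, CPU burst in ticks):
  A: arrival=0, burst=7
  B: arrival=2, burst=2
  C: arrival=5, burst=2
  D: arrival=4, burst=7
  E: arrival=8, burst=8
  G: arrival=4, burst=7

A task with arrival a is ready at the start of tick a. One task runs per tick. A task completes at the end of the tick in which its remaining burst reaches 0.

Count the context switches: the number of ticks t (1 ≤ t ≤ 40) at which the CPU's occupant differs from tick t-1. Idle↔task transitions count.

t=0: queue=[A] q_used=0 → run A
t=1: queue=[A] q_used=1 → run A
t=2: queue=[A,B] q_used=2 → run A
t=3: queue=[B,A] q_used=0 → run B
t=4: queue=[B,A,D,G] q_used=1 → run B
t=5: queue=[A,D,G,C] q_used=0 → run A
t=6: queue=[A,D,G,C] q_used=1 → run A
t=7: queue=[A,D,G,C] q_used=2 → run A
t=8: queue=[D,G,C,A,E] q_used=0 → run D
t=9: queue=[D,G,C,A,E] q_used=1 → run D
t=10: queue=[D,G,C,A,E] q_used=2 → run D
t=11: queue=[G,C,A,E,D] q_used=0 → run G
t=12: queue=[G,C,A,E,D] q_used=1 → run G
t=13: queue=[G,C,A,E,D] q_used=2 → run G
t=14: queue=[C,A,E,D,G] q_used=0 → run C
t=15: queue=[C,A,E,D,G] q_used=1 → run C
t=16: queue=[A,E,D,G] q_used=0 → run A
t=17: queue=[E,D,G] q_used=0 → run E
t=18: queue=[E,D,G] q_used=1 → run E
t=19: queue=[E,D,G] q_used=2 → run E
t=20: queue=[D,G,E] q_used=0 → run D
t=21: queue=[D,G,E] q_used=1 → run D
t=22: queue=[D,G,E] q_used=2 → run D
t=23: queue=[G,E,D] q_used=0 → run G
t=24: queue=[G,E,D] q_used=1 → run G
t=25: queue=[G,E,D] q_used=2 → run G
t=26: queue=[E,D,G] q_used=0 → run E
t=27: queue=[E,D,G] q_used=1 → run E
t=28: queue=[E,D,G] q_used=2 → run E
t=29: queue=[D,G,E] q_used=0 → run D
t=30: queue=[G,E] q_used=0 → run G
t=31: queue=[E] q_used=0 → run E
t=32: queue=[E] q_used=1 → run E
t=33: (idle)
t=34: (idle)
t=35: (idle)
t=36: (idle)
t=37: (idle)
t=38: (idle)
t=39: (idle)
t=40: (idle)

context switches = 14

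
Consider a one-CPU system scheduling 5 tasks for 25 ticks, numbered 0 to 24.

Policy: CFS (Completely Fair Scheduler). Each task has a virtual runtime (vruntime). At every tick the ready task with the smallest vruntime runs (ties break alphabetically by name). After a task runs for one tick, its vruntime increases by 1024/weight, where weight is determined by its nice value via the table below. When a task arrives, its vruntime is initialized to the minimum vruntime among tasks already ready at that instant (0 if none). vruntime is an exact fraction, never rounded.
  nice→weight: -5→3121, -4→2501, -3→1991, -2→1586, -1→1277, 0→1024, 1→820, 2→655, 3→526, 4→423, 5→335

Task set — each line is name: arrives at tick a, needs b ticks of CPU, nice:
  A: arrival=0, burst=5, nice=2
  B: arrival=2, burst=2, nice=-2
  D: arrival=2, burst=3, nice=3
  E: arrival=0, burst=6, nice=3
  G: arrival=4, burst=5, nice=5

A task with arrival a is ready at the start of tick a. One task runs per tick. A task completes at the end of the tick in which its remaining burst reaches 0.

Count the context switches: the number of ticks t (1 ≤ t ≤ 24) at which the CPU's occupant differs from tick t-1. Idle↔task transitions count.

t=0: vr[A=0 E=0] → run A
t=1: vr[A=1024/655 E=0] → run E
t=2: vr[A=1024/655 B=1024/655 D=1024/655 E=512/263] → run A
t=3: vr[A=2048/655 B=1024/655 D=1024/655 E=512/263] → run B
t=4: vr[A=2048/655 B=1147392/519415 D=1024/655 E=512/263 G=1024/655] → run D
t=5: vr[A=2048/655 B=1147392/519415 D=604672/172265 E=512/263 G=1024/655] → run G
t=6: vr[A=2048/655 B=1147392/519415 D=604672/172265 E=512/263 G=202752/43885] → run E
t=7: vr[A=2048/655 B=1147392/519415 D=604672/172265 E=1024/263 G=202752/43885] → run B
t=8: vr[A=2048/655 D=604672/172265 E=1024/263 G=202752/43885] → run A
t=9: vr[A=3072/655 D=604672/172265 E=1024/263 G=202752/43885] → run D
t=10: vr[A=3072/655 D=940032/172265 E=1024/263 G=202752/43885] → run E
t=11: vr[A=3072/655 D=940032/172265 E=1536/263 G=202752/43885] → run G
t=12: vr[A=3072/655 D=940032/172265 E=1536/263 G=336896/43885] → run A
t=13: vr[A=4096/655 D=940032/172265 E=1536/263 G=336896/43885] → run D
t=14: vr[A=4096/655 E=1536/263 G=336896/43885] → run E
t=15: vr[A=4096/655 E=2048/263 G=336896/43885] → run A
t=16: vr[E=2048/263 G=336896/43885] → run G
t=17: vr[E=2048/263 G=94208/8777] → run E
t=18: vr[E=2560/263 G=94208/8777] → run E
t=19: vr[G=94208/8777] → run G
t=20: vr[G=605184/43885] → run G
t=21: (idle)
t=22: (idle)
t=23: (idle)
t=24: (idle)

context switches = 19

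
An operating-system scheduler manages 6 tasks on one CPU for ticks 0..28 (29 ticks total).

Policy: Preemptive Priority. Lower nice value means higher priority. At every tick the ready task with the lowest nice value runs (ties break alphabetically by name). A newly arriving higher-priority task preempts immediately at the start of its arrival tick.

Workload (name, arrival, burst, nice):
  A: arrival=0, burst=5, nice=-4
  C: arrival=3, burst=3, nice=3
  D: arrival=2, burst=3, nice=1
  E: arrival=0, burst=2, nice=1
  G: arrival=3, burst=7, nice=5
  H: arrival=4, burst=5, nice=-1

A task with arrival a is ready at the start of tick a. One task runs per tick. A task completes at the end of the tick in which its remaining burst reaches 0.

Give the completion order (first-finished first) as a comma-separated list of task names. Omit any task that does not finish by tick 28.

completion order = A, H, D, E, C, G

t=0: ready={A,E} → run A
t=1: ready={A,E} → run A
t=2: ready={A,D,E} → run A
t=3: ready={A,C,D,E,G} → run A
t=4: ready={A,C,D,E,G,H} → run A
t=5: ready={C,D,E,G,H} → run H
t=6: ready={C,D,E,G,H} → run H
t=7: ready={C,D,E,G,H} → run H
t=8: ready={C,D,E,G,H} → run H
t=9: ready={C,D,E,G,H} → run H
t=10: ready={C,D,E,G} → run D
t=11: ready={C,D,E,G} → run D
t=12: ready={C,D,E,G} → run D
t=13: ready={C,E,G} → run E
t=14: ready={C,E,G} → run E
t=15: ready={C,G} → run C
t=16: ready={C,G} → run C
t=17: ready={C,G} → run C
t=18: ready={G} → run G
t=19: ready={G} → run G
t=20: ready={G} → run G
t=21: ready={G} → run G
t=22: ready={G} → run G
t=23: ready={G} → run G
t=24: ready={G} → run G
t=25: (idle)
t=26: (idle)
t=27: (idle)
t=28: (idle)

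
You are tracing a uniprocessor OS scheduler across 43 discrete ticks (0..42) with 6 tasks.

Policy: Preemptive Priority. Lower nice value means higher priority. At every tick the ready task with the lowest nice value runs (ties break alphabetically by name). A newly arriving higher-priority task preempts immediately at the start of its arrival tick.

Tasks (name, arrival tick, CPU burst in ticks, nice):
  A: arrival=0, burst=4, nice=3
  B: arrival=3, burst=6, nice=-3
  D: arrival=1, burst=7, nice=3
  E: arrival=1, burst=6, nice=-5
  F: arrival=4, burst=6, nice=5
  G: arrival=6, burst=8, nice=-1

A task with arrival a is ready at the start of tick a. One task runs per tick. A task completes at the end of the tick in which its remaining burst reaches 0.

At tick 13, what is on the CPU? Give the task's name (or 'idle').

t=0: ready={A} → run A
t=1: ready={A,D,E} → run E
t=2: ready={A,D,E} → run E
t=3: ready={A,B,D,E} → run E
t=4: ready={A,B,D,E,F} → run E
t=5: ready={A,B,D,E,F} → run E
t=6: ready={A,B,D,E,F,G} → run E
t=7: ready={A,B,D,F,G} → run B
t=8: ready={A,B,D,F,G} → run B
t=9: ready={A,B,D,F,G} → run B
t=10: ready={A,B,D,F,G} → run B
t=11: ready={A,B,D,F,G} → run B
t=12: ready={A,B,D,F,G} → run B
t=13: ready={A,D,F,G} → run G
t=14: ready={A,D,F,G} → run G
t=15: ready={A,D,F,G} → run G
t=16: ready={A,D,F,G} → run G
t=17: ready={A,D,F,G} → run G
t=18: ready={A,D,F,G} → run G
t=19: ready={A,D,F,G} → run G
t=20: ready={A,D,F,G} → run G
t=21: ready={A,D,F} → run A
t=22: ready={A,D,F} → run A
t=23: ready={A,D,F} → run A
t=24: ready={D,F} → run D
t=25: ready={D,F} → run D
t=26: ready={D,F} → run D
t=27: ready={D,F} → run D
t=28: ready={D,F} → run D
t=29: ready={D,F} → run D
t=30: ready={D,F} → run D
t=31: ready={F} → run F
t=32: ready={F} → run F
t=33: ready={F} → run F
t=34: ready={F} → run F
t=35: ready={F} → run F
t=36: ready={F} → run F
t=37: (idle)
t=38: (idle)
t=39: (idle)
t=40: (idle)
t=41: (idle)
t=42: (idle)

running at tick 13 = G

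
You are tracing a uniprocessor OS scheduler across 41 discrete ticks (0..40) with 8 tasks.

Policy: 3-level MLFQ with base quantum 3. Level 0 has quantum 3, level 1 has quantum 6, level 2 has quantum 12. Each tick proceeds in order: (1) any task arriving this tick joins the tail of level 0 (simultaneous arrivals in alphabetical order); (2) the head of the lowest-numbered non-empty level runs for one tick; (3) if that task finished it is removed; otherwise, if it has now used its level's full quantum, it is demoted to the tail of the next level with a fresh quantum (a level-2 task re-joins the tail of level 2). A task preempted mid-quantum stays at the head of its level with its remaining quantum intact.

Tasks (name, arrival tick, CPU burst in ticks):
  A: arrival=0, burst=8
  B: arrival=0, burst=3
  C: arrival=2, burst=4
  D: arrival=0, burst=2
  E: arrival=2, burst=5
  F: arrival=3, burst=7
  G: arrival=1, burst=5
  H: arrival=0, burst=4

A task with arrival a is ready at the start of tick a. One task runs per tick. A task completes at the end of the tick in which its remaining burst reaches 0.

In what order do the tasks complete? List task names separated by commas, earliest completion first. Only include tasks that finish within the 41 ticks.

completion order = B, D, A, H, G, C, E, F

t=0: L0/L1/L2 = ABDH/-/- → run A
t=1: L0/L1/L2 = ABDHG/-/- → run A
t=2: L0/L1/L2 = ABDHGCE/-/- → run A
t=3: L0/L1/L2 = BDHGCEF/A/- → run B
t=4: L0/L1/L2 = BDHGCEF/A/- → run B
t=5: L0/L1/L2 = BDHGCEF/A/- → run B
t=6: L0/L1/L2 = DHGCEF/A/- → run D
t=7: L0/L1/L2 = DHGCEF/A/- → run D
t=8: L0/L1/L2 = HGCEF/A/- → run H
t=9: L0/L1/L2 = HGCEF/A/- → run H
t=10: L0/L1/L2 = HGCEF/A/- → run H
t=11: L0/L1/L2 = GCEF/AH/- → run G
t=12: L0/L1/L2 = GCEF/AH/- → run G
t=13: L0/L1/L2 = GCEF/AH/- → run G
t=14: L0/L1/L2 = CEF/AHG/- → run C
t=15: L0/L1/L2 = CEF/AHG/- → run C
t=16: L0/L1/L2 = CEF/AHG/- → run C
t=17: L0/L1/L2 = EF/AHGC/- → run E
t=18: L0/L1/L2 = EF/AHGC/- → run E
t=19: L0/L1/L2 = EF/AHGC/- → run E
t=20: L0/L1/L2 = F/AHGCE/- → run F
t=21: L0/L1/L2 = F/AHGCE/- → run F
t=22: L0/L1/L2 = F/AHGCE/- → run F
t=23: L0/L1/L2 = -/AHGCEF/- → run A
t=24: L0/L1/L2 = -/AHGCEF/- → run A
t=25: L0/L1/L2 = -/AHGCEF/- → run A
t=26: L0/L1/L2 = -/AHGCEF/- → run A
t=27: L0/L1/L2 = -/AHGCEF/- → run A
t=28: L0/L1/L2 = -/HGCEF/- → run H
t=29: L0/L1/L2 = -/GCEF/- → run G
t=30: L0/L1/L2 = -/GCEF/- → run G
t=31: L0/L1/L2 = -/CEF/- → run C
t=32: L0/L1/L2 = -/EF/- → run E
t=33: L0/L1/L2 = -/EF/- → run E
t=34: L0/L1/L2 = -/F/- → run F
t=35: L0/L1/L2 = -/F/- → run F
t=36: L0/L1/L2 = -/F/- → run F
t=37: L0/L1/L2 = -/F/- → run F
t=38: (idle)
t=39: (idle)
t=40: (idle)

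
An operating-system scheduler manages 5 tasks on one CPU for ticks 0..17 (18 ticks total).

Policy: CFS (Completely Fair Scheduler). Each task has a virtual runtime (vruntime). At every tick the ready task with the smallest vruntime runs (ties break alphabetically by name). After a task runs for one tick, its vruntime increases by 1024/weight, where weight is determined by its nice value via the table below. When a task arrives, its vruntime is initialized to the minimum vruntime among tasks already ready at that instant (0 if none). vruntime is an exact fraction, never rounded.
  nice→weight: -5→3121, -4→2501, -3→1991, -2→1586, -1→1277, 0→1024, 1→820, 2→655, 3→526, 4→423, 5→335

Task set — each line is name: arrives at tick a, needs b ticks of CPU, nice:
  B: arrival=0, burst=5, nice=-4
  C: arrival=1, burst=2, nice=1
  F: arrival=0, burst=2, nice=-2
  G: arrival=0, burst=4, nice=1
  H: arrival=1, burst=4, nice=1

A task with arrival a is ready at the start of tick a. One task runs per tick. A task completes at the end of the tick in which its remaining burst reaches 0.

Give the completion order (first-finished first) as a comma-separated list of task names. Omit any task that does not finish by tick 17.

t=0: vr[B=0 F=0 G=0] → run B
t=1: vr[B=1024/2501 C=0 F=0 G=0 H=0] → run C
t=2: vr[B=1024/2501 C=256/205 F=0 G=0 H=0] → run F
t=3: vr[B=1024/2501 C=256/205 F=512/793 G=0 H=0] → run G
t=4: vr[B=1024/2501 C=256/205 F=512/793 G=256/205 H=0] → run H
t=5: vr[B=1024/2501 C=256/205 F=512/793 G=256/205 H=256/205] → run B
t=6: vr[B=2048/2501 C=256/205 F=512/793 G=256/205 H=256/205] → run F
t=7: vr[B=2048/2501 C=256/205 G=256/205 H=256/205] → run B
t=8: vr[B=3072/2501 C=256/205 G=256/205 H=256/205] → run B
t=9: vr[B=4096/2501 C=256/205 G=256/205 H=256/205] → run C
t=10: vr[B=4096/2501 G=256/205 H=256/205] → run G
t=11: vr[B=4096/2501 G=512/205 H=256/205] → run H
t=12: vr[B=4096/2501 G=512/205 H=512/205] → run B
t=13: vr[G=512/205 H=512/205] → run G
t=14: vr[G=768/205 H=512/205] → run H
t=15: vr[G=768/205 H=768/205] → run G
t=16: vr[H=768/205] → run H
t=17: (idle)

completion order = F, C, B, G, H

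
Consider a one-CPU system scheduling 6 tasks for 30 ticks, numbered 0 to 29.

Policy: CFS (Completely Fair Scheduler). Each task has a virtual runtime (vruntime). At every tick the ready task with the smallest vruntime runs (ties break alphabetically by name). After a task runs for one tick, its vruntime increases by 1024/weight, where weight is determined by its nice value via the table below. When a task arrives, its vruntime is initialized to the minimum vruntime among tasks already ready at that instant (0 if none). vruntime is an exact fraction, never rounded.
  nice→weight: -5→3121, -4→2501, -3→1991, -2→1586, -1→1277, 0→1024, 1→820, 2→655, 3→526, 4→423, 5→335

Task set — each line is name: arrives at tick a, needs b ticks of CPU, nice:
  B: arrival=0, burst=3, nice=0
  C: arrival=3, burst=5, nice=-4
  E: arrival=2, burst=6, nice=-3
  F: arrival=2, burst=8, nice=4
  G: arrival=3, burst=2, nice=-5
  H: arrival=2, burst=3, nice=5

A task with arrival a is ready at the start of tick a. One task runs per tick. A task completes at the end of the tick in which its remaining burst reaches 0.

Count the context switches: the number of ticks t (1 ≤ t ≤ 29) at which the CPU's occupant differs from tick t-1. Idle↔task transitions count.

t=0: vr[B=0] → run B
t=1: vr[B=1] → run B
t=2: vr[B=2 E=2 F=2 H=2] → run B
t=3: vr[C=2 E=2 F=2 G=2 H=2] → run C
t=4: vr[C=6026/2501 E=2 F=2 G=2 H=2] → run E
t=5: vr[C=6026/2501 E=5006/1991 F=2 G=2 H=2] → run F
t=6: vr[C=6026/2501 E=5006/1991 F=1870/423 G=2 H=2] → run G
t=7: vr[C=6026/2501 E=5006/1991 F=1870/423 G=7266/3121 H=2] → run H
t=8: vr[C=6026/2501 E=5006/1991 F=1870/423 G=7266/3121 H=1694/335] → run G
t=9: vr[C=6026/2501 E=5006/1991 F=1870/423 H=1694/335] → run C
t=10: vr[C=7050/2501 E=5006/1991 F=1870/423 H=1694/335] → run E
t=11: vr[C=7050/2501 E=6030/1991 F=1870/423 H=1694/335] → run C
t=12: vr[C=8074/2501 E=6030/1991 F=1870/423 H=1694/335] → run E
t=13: vr[C=8074/2501 E=7054/1991 F=1870/423 H=1694/335] → run C
t=14: vr[C=9098/2501 E=7054/1991 F=1870/423 H=1694/335] → run E
t=15: vr[C=9098/2501 E=8078/1991 F=1870/423 H=1694/335] → run C
t=16: vr[E=8078/1991 F=1870/423 H=1694/335] → run E
t=17: vr[E=9102/1991 F=1870/423 H=1694/335] → run F
t=18: vr[E=9102/1991 F=2894/423 H=1694/335] → run E
t=19: vr[F=2894/423 H=1694/335] → run H
t=20: vr[F=2894/423 H=2718/335] → run F
t=21: vr[F=1306/141 H=2718/335] → run H
t=22: vr[F=1306/141] → run F
t=23: vr[F=4942/423] → run F
t=24: vr[F=5966/423] → run F
t=25: vr[F=2330/141] → run F
t=26: vr[F=8014/423] → run F
t=27: (idle)
t=28: (idle)
t=29: (idle)

context switches = 21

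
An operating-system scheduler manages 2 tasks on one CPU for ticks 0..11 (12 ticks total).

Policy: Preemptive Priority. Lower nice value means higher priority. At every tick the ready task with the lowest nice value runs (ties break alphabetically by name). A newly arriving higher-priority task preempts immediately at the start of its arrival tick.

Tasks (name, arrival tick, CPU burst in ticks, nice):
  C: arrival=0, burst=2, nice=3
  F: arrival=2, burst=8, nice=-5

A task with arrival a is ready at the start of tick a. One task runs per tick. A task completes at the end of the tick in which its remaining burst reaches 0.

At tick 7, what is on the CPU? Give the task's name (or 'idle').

running at tick 7 = F

t=0: ready={C} → run C
t=1: ready={C} → run C
t=2: ready={F} → run F
t=3: ready={F} → run F
t=4: ready={F} → run F
t=5: ready={F} → run F
t=6: ready={F} → run F
t=7: ready={F} → run F
t=8: ready={F} → run F
t=9: ready={F} → run F
t=10: (idle)
t=11: (idle)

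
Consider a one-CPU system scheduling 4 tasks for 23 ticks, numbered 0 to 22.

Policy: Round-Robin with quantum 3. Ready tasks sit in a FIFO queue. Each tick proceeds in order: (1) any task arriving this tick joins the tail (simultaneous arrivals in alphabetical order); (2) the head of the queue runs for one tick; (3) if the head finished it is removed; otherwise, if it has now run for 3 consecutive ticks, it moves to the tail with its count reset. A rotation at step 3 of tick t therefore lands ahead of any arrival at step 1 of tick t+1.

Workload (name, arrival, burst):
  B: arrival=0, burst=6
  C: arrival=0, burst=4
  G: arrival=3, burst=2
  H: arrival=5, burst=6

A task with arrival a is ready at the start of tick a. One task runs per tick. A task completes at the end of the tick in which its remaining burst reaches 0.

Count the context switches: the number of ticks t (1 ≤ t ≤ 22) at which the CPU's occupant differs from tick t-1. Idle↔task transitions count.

t=0: queue=[B,C] q_used=0 → run B
t=1: queue=[B,C] q_used=1 → run B
t=2: queue=[B,C] q_used=2 → run B
t=3: queue=[C,B,G] q_used=0 → run C
t=4: queue=[C,B,G] q_used=1 → run C
t=5: queue=[C,B,G,H] q_used=2 → run C
t=6: queue=[B,G,H,C] q_used=0 → run B
t=7: queue=[B,G,H,C] q_used=1 → run B
t=8: queue=[B,G,H,C] q_used=2 → run B
t=9: queue=[G,H,C] q_used=0 → run G
t=10: queue=[G,H,C] q_used=1 → run G
t=11: queue=[H,C] q_used=0 → run H
t=12: queue=[H,C] q_used=1 → run H
t=13: queue=[H,C] q_used=2 → run H
t=14: queue=[C,H] q_used=0 → run C
t=15: queue=[H] q_used=0 → run H
t=16: queue=[H] q_used=1 → run H
t=17: queue=[H] q_used=2 → run H
t=18: (idle)
t=19: (idle)
t=20: (idle)
t=21: (idle)
t=22: (idle)

context switches = 7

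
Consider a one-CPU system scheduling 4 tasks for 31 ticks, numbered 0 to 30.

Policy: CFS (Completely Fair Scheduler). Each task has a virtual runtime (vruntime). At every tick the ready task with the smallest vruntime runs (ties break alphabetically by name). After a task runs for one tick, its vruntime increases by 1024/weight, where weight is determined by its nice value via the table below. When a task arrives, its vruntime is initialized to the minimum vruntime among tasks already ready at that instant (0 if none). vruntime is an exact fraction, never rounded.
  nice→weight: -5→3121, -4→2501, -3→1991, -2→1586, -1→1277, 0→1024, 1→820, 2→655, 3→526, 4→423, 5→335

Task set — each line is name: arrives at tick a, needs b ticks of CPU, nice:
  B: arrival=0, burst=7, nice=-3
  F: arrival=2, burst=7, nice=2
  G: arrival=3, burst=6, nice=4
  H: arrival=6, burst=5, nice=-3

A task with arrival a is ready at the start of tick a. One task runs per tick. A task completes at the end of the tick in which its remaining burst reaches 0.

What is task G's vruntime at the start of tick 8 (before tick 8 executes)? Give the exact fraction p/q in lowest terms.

vruntime(G, start of tick 8) = 2905088/842193

t=0: vr[B=0] → run B
t=1: vr[B=1024/1991] → run B
t=2: vr[B=2048/1991 F=2048/1991] → run B
t=3: vr[B=3072/1991 F=2048/1991 G=2048/1991] → run F
t=4: vr[B=3072/1991 F=3380224/1304105 G=2048/1991] → run G
t=5: vr[B=3072/1991 F=3380224/1304105 G=2905088/842193] → run B
t=6: vr[B=4096/1991 F=3380224/1304105 G=2905088/842193 H=4096/1991] → run B
t=7: vr[B=5120/1991 F=3380224/1304105 G=2905088/842193 H=4096/1991] → run H
t=8: vr[B=5120/1991 F=3380224/1304105 G=2905088/842193 H=5120/1991] → run B
t=9: vr[B=6144/1991 F=3380224/1304105 G=2905088/842193 H=5120/1991] → run H
t=10: vr[B=6144/1991 F=3380224/1304105 G=2905088/842193 H=6144/1991] → run F
t=11: vr[B=6144/1991 F=5419008/1304105 G=2905088/842193 H=6144/1991] → run B
t=12: vr[F=5419008/1304105 G=2905088/842193 H=6144/1991] → run H
t=13: vr[F=5419008/1304105 G=2905088/842193 H=7168/1991] → run G
t=14: vr[F=5419008/1304105 G=4943872/842193 H=7168/1991] → run H
t=15: vr[F=5419008/1304105 G=4943872/842193 H=8192/1991] → run H
t=16: vr[F=5419008/1304105 G=4943872/842193] → run F
t=17: vr[F=7457792/1304105 G=4943872/842193] → run F
t=18: vr[F=9496576/1304105 G=4943872/842193] → run G
t=19: vr[F=9496576/1304105 G=2327552/280731] → run F
t=20: vr[F=2307072/260821 G=2327552/280731] → run G
t=21: vr[F=2307072/260821 G=9021440/842193] → run F
t=22: vr[F=13574144/1304105 G=9021440/842193] → run F
t=23: vr[G=9021440/842193] → run G
t=24: vr[G=11060224/842193] → run G
t=25: (idle)
t=26: (idle)
t=27: (idle)
t=28: (idle)
t=29: (idle)
t=30: (idle)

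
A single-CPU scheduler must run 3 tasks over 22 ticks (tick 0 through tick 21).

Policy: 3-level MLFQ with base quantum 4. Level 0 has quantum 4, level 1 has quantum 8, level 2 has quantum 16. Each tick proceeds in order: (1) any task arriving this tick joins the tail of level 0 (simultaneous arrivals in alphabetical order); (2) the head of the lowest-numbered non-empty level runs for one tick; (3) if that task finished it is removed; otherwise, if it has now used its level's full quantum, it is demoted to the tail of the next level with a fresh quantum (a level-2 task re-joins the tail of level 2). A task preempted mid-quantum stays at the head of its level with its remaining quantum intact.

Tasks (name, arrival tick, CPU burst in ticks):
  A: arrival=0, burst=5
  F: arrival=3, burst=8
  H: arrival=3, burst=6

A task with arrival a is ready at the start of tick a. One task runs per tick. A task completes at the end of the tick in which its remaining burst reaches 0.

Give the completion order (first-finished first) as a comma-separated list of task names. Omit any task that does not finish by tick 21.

t=0: L0/L1/L2 = A/-/- → run A
t=1: L0/L1/L2 = A/-/- → run A
t=2: L0/L1/L2 = A/-/- → run A
t=3: L0/L1/L2 = AFH/-/- → run A
t=4: L0/L1/L2 = FH/A/- → run F
t=5: L0/L1/L2 = FH/A/- → run F
t=6: L0/L1/L2 = FH/A/- → run F
t=7: L0/L1/L2 = FH/A/- → run F
t=8: L0/L1/L2 = H/AF/- → run H
t=9: L0/L1/L2 = H/AF/- → run H
t=10: L0/L1/L2 = H/AF/- → run H
t=11: L0/L1/L2 = H/AF/- → run H
t=12: L0/L1/L2 = -/AFH/- → run A
t=13: L0/L1/L2 = -/FH/- → run F
t=14: L0/L1/L2 = -/FH/- → run F
t=15: L0/L1/L2 = -/FH/- → run F
t=16: L0/L1/L2 = -/FH/- → run F
t=17: L0/L1/L2 = -/H/- → run H
t=18: L0/L1/L2 = -/H/- → run H
t=19: (idle)
t=20: (idle)
t=21: (idle)

completion order = A, F, H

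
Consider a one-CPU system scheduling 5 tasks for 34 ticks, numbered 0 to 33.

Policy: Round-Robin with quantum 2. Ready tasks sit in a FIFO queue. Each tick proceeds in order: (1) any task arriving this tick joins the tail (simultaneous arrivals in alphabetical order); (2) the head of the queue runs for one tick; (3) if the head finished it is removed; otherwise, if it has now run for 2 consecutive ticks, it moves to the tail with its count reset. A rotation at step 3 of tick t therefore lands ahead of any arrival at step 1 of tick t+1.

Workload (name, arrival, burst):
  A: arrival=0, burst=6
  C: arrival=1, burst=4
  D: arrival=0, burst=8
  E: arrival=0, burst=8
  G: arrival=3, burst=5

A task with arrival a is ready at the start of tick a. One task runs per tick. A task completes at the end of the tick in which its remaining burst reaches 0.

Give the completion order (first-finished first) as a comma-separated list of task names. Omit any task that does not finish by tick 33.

completion order = C, A, G, D, E

t=0: queue=[A,D,E] q_used=0 → run A
t=1: queue=[A,D,E,C] q_used=1 → run A
t=2: queue=[D,E,C,A] q_used=0 → run D
t=3: queue=[D,E,C,A,G] q_used=1 → run D
t=4: queue=[E,C,A,G,D] q_used=0 → run E
t=5: queue=[E,C,A,G,D] q_used=1 → run E
t=6: queue=[C,A,G,D,E] q_used=0 → run C
t=7: queue=[C,A,G,D,E] q_used=1 → run C
t=8: queue=[A,G,D,E,C] q_used=0 → run A
t=9: queue=[A,G,D,E,C] q_used=1 → run A
t=10: queue=[G,D,E,C,A] q_used=0 → run G
t=11: queue=[G,D,E,C,A] q_used=1 → run G
t=12: queue=[D,E,C,A,G] q_used=0 → run D
t=13: queue=[D,E,C,A,G] q_used=1 → run D
t=14: queue=[E,C,A,G,D] q_used=0 → run E
t=15: queue=[E,C,A,G,D] q_used=1 → run E
t=16: queue=[C,A,G,D,E] q_used=0 → run C
t=17: queue=[C,A,G,D,E] q_used=1 → run C
t=18: queue=[A,G,D,E] q_used=0 → run A
t=19: queue=[A,G,D,E] q_used=1 → run A
t=20: queue=[G,D,E] q_used=0 → run G
t=21: queue=[G,D,E] q_used=1 → run G
t=22: queue=[D,E,G] q_used=0 → run D
t=23: queue=[D,E,G] q_used=1 → run D
t=24: queue=[E,G,D] q_used=0 → run E
t=25: queue=[E,G,D] q_used=1 → run E
t=26: queue=[G,D,E] q_used=0 → run G
t=27: queue=[D,E] q_used=0 → run D
t=28: queue=[D,E] q_used=1 → run D
t=29: queue=[E] q_used=0 → run E
t=30: queue=[E] q_used=1 → run E
t=31: (idle)
t=32: (idle)
t=33: (idle)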